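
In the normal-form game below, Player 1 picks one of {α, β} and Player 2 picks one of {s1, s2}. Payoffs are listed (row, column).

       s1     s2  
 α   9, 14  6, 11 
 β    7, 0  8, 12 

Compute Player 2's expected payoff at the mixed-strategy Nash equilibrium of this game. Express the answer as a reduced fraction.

Player 1 mixes with probability p on α, chosen so Player 2 is indifferent: 14p + 0(1−p) = 11p + 12(1−p) gives p = 4/5.
Player 2's expected payoff is 14·4/5 + 0·1/5 = 56/5.

56/5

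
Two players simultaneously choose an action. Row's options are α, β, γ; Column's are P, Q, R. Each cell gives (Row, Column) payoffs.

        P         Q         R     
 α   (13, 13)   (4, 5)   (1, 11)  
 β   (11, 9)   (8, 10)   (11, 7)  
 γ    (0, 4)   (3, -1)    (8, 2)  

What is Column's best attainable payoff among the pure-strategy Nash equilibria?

(α, P) is a pure NE (Row: 13 ≥ 11; Column: 13 ≥ 11). Column gets 13.
(β, Q) is a pure NE (Row: 8 ≥ 4; Column: 10 ≥ 9). Column gets 10.
Every other cell has a profitable deviation for at least one player. Highest of {13, 10} is 13.

13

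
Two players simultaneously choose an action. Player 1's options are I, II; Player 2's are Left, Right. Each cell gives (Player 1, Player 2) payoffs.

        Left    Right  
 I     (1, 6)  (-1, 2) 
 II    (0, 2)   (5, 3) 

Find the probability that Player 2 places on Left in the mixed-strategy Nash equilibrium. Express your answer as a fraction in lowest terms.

6/7

Player 2's mix q on Left must make Player 1 indifferent between I and II.
Player 1's payoff from I: 1q + (-1)(1−q). From II: 0q + 5(1−q).
Set equal: 1q = 6(1−q) → q = 6/7.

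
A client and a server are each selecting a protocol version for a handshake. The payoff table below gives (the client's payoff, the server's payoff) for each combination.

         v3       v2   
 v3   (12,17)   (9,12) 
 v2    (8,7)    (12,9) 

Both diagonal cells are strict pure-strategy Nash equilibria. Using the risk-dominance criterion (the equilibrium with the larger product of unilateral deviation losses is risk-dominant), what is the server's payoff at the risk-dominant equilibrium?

At both v3: the client loses 12 − 8 = 4 by deviating; the server loses 17 − 12 = 5. Product = 4·5 = 20.
At both v2: the client loses 12 − 9 = 3 by deviating; the server loses 9 − 7 = 2. Product = 3·2 = 6.
20 > 6, so both v3 is risk-dominant. The server's payoff there is 17.

17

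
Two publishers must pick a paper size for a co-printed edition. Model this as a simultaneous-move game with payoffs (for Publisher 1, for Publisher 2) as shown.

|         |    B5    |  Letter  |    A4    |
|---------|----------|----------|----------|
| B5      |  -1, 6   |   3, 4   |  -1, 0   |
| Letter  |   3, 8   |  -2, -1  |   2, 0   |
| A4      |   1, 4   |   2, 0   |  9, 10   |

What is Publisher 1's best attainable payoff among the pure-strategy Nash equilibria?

(Letter, B5) is a pure NE (Publisher 1: 3 ≥ 1; Publisher 2: 8 ≥ 0). Publisher 1 gets 3.
Both A4 is a pure NE (Publisher 1: 9 ≥ 2; Publisher 2: 10 ≥ 4). Publisher 1 gets 9.
Every other cell has a profitable deviation for at least one player. Highest of {3, 9} is 9.

9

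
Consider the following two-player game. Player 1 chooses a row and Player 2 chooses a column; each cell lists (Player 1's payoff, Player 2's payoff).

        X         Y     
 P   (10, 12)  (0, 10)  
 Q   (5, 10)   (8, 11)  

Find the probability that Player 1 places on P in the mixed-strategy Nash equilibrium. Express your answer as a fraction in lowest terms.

Player 1's mix p on P must make Player 2 indifferent between X and Y.
Player 2's payoff from X: 12p + 10(1−p). From Y: 10p + 11(1−p).
Set equal: 2p = 1(1−p) → p = 1/3.

1/3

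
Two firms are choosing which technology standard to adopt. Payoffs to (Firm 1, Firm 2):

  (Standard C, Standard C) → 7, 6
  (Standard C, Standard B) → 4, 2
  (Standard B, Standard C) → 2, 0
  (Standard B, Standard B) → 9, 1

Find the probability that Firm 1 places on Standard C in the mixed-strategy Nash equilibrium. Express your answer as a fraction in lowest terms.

Firm 1's mix p on Standard C must make Firm 2 indifferent between Standard C and Standard B.
Firm 2's payoff from Standard C: 6p + 0(1−p). From Standard B: 2p + 1(1−p).
Set equal: 4p = 1(1−p) → p = 1/5.

1/5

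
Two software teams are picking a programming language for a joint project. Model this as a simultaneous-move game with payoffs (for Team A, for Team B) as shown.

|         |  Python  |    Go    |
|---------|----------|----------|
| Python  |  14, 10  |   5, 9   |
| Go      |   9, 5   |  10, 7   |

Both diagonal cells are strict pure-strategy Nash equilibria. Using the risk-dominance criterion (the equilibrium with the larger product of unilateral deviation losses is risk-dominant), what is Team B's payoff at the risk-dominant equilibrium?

At both Python: Team A loses 14 − 9 = 5 by deviating; Team B loses 10 − 9 = 1. Product = 5·1 = 5.
At both Go: Team A loses 10 − 5 = 5 by deviating; Team B loses 7 − 5 = 2. Product = 5·2 = 10.
10 > 5, so both Go is risk-dominant. Team B's payoff there is 7.

7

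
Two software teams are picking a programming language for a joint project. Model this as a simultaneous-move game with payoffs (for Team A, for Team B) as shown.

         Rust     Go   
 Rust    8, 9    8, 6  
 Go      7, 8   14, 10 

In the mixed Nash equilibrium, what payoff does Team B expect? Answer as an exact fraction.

Team A mixes with probability p on Rust, chosen so Team B is indifferent: 9p + 8(1−p) = 6p + 10(1−p) gives p = 2/5.
Team B's expected payoff is 9·2/5 + 8·3/5 = 42/5.

42/5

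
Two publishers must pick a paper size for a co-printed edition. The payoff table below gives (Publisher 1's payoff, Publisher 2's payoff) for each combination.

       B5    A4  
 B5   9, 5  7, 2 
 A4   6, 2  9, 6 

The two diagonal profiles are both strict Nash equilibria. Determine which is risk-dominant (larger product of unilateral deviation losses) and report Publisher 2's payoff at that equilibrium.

At both B5: Publisher 1 loses 9 − 6 = 3 by deviating; Publisher 2 loses 5 − 2 = 3. Product = 3·3 = 9.
At both A4: Publisher 1 loses 9 − 7 = 2 by deviating; Publisher 2 loses 6 − 2 = 4. Product = 2·4 = 8.
9 > 8, so both B5 is risk-dominant. Publisher 2's payoff there is 5.

5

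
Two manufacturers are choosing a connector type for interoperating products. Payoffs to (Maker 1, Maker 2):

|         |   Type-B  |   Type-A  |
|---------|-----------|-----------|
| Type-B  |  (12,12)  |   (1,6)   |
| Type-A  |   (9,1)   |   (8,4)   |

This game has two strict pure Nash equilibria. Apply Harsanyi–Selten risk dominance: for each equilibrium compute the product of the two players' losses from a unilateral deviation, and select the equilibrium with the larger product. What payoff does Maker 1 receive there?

8

At both Type-B: Maker 1 loses 12 − 9 = 3 by deviating; Maker 2 loses 12 − 6 = 6. Product = 3·6 = 18.
At both Type-A: Maker 1 loses 8 − 1 = 7 by deviating; Maker 2 loses 4 − 1 = 3. Product = 7·3 = 21.
21 > 18, so both Type-A is risk-dominant. Maker 1's payoff there is 8.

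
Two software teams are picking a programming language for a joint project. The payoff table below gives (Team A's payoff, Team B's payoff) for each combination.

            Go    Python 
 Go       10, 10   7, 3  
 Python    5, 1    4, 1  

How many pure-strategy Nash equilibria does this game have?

1

Both Go: Team A gets 10 (best alternative 5); Team B gets 10 (best alternative 3). Neither deviates — NE.
Both Python is not a NE: Team A would switch to Go (7 > 4).
No other cell survives both best-response checks, so there is 1 pure NE.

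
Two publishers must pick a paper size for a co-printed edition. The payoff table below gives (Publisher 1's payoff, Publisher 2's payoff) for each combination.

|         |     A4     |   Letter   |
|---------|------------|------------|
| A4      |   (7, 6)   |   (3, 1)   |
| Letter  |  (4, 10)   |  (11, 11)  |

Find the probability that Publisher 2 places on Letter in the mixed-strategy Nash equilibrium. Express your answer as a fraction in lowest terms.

3/11

Publisher 2's mix q on A4 must make Publisher 1 indifferent between A4 and Letter.
Publisher 1's payoff from A4: 7q + 3(1−q). From Letter: 4q + 11(1−q).
Set equal: 3q = 8(1−q) → q = 8/11.
Probability on Letter is 1 − 8/11 = 3/11.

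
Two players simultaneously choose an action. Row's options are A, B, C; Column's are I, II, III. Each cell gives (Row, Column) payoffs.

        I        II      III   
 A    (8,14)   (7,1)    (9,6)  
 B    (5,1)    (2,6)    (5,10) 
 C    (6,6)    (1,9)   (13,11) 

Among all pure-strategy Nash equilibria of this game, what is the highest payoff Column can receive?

(A, I) is a pure NE (Row: 8 ≥ 6; Column: 14 ≥ 6). Column gets 14.
(C, III) is a pure NE (Row: 13 ≥ 9; Column: 11 ≥ 9). Column gets 11.
Every other cell has a profitable deviation for at least one player. Highest of {14, 11} is 14.

14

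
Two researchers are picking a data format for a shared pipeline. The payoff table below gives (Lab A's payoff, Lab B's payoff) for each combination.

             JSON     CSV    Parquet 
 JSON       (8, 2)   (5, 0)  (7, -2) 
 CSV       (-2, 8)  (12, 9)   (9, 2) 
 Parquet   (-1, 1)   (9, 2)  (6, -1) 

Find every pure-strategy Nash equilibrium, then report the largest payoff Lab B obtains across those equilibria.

Both JSON is a pure NE (Lab A: 8 ≥ -1; Lab B: 2 ≥ 0). Lab B gets 2.
Both CSV is a pure NE (Lab A: 12 ≥ 9; Lab B: 9 ≥ 8). Lab B gets 9.
Every other cell has a profitable deviation for at least one player. Highest of {2, 9} is 9.

9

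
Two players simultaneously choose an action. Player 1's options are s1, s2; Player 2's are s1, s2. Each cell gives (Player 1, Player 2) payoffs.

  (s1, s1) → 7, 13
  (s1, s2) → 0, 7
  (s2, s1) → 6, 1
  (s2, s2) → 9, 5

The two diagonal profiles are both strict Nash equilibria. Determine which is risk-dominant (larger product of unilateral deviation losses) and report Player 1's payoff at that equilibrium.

9

At both s1: Player 1 loses 7 − 6 = 1 by deviating; Player 2 loses 13 − 7 = 6. Product = 1·6 = 6.
At both s2: Player 1 loses 9 − 0 = 9 by deviating; Player 2 loses 5 − 1 = 4. Product = 9·4 = 36.
36 > 6, so both s2 is risk-dominant. Player 1's payoff there is 9.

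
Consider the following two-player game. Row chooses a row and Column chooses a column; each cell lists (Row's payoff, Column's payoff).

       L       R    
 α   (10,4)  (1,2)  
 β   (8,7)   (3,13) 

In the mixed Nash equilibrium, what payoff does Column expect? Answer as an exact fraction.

Row mixes with probability p on α, chosen so Column is indifferent: 4p + 7(1−p) = 2p + 13(1−p) gives p = 3/4.
Column's expected payoff is 4·3/4 + 7·1/4 = 19/4.

19/4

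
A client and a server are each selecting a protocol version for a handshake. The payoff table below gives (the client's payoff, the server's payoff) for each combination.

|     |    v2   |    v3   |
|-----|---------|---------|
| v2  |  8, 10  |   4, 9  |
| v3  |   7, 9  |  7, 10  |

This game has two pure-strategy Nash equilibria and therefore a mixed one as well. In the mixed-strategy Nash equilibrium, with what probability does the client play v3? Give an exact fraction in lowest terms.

The client's mix p on v2 must make the server indifferent between v2 and v3.
The server's payoff from v2: 10p + 9(1−p). From v3: 9p + 10(1−p).
Set equal: 1p = 1(1−p) → p = 1/2.
Probability on v3 is 1 − 1/2 = 1/2.

1/2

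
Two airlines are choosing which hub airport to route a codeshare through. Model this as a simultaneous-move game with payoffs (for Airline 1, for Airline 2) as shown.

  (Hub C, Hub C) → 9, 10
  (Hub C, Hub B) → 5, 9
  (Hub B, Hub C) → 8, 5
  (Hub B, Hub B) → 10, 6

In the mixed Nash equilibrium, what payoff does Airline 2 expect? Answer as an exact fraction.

Airline 1 mixes with probability p on Hub C, chosen so Airline 2 is indifferent: 10p + 5(1−p) = 9p + 6(1−p) gives p = 1/2.
Airline 2's expected payoff is 10·1/2 + 5·1/2 = 15/2.

15/2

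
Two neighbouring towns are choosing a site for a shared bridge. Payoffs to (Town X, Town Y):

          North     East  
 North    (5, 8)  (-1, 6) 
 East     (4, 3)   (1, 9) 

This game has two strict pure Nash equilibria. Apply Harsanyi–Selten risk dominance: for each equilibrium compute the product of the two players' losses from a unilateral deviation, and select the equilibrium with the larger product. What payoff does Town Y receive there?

At both North: Town X loses 5 − 4 = 1 by deviating; Town Y loses 8 − 6 = 2. Product = 1·2 = 2.
At both East: Town X loses 1 − (-1) = 2 by deviating; Town Y loses 9 − 3 = 6. Product = 2·6 = 12.
12 > 2, so both East is risk-dominant. Town Y's payoff there is 9.

9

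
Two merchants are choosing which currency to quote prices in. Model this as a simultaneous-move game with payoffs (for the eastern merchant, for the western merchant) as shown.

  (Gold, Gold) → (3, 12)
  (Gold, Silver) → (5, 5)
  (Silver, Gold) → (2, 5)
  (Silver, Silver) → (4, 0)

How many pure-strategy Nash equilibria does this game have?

Both Gold: the eastern merchant gets 3 (best alternative 2); the western merchant gets 12 (best alternative 5). Neither deviates — NE.
Both Silver is not a NE: the eastern merchant would switch to Gold (5 > 4).
No other cell survives both best-response checks, so there is 1 pure NE.

1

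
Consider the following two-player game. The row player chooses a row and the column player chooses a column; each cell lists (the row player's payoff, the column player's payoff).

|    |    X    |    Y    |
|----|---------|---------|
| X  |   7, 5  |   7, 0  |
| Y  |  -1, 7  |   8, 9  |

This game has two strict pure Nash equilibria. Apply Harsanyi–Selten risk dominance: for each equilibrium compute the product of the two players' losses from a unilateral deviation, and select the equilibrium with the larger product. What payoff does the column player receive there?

5

At both X: the row player loses 7 − (-1) = 8 by deviating; the column player loses 5 − 0 = 5. Product = 8·5 = 40.
At both Y: the row player loses 8 − 7 = 1 by deviating; the column player loses 9 − 7 = 2. Product = 1·2 = 2.
40 > 2, so both X is risk-dominant. The column player's payoff there is 5.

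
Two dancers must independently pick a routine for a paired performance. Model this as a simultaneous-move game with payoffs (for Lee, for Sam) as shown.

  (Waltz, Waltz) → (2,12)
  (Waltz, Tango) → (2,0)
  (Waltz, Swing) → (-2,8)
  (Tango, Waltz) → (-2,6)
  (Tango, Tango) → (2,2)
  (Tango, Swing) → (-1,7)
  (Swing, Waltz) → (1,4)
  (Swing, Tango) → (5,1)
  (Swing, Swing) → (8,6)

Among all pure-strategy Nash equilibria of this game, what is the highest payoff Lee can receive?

Both Waltz is a pure NE (Lee: 2 ≥ 1; Sam: 12 ≥ 8). Lee gets 2.
Both Swing is a pure NE (Lee: 8 ≥ -1; Sam: 6 ≥ 4). Lee gets 8.
Every other cell has a profitable deviation for at least one player. Highest of {2, 8} is 8.

8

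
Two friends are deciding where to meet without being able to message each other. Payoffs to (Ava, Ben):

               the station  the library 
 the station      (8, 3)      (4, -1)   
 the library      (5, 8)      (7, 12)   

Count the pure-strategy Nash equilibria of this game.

Both the station: Ava gets 8 (best alternative 5); Ben gets 3 (best alternative -1). Neither deviates — NE.
Both the library: Ava gets 7 (best alternative 4); Ben gets 12 (best alternative 8). Neither deviates — NE.
(the station, the library) is not a NE: Ava would switch to the library (7 > 4).
No other cell survives both best-response checks, so there are 2 pure NE.

2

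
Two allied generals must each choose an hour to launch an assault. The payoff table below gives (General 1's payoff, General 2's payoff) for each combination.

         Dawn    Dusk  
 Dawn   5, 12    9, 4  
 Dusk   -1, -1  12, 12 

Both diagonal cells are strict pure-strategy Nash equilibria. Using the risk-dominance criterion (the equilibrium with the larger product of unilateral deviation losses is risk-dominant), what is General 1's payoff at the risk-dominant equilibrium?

5

At both Dawn: General 1 loses 5 − (-1) = 6 by deviating; General 2 loses 12 − 4 = 8. Product = 6·8 = 48.
At both Dusk: General 1 loses 12 − 9 = 3 by deviating; General 2 loses 12 − (-1) = 13. Product = 3·13 = 39.
48 > 39, so both Dawn is risk-dominant. General 1's payoff there is 5.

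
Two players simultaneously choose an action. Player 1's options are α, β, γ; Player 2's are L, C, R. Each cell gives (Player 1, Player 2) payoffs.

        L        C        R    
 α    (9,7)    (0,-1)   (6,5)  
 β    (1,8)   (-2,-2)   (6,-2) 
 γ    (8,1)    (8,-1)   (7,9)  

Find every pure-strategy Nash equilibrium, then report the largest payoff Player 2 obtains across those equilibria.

9

(α, L) is a pure NE (Player 1: 9 ≥ 8; Player 2: 7 ≥ 5). Player 2 gets 7.
(γ, R) is a pure NE (Player 1: 7 ≥ 6; Player 2: 9 ≥ 1). Player 2 gets 9.
Every other cell has a profitable deviation for at least one player. Highest of {7, 9} is 9.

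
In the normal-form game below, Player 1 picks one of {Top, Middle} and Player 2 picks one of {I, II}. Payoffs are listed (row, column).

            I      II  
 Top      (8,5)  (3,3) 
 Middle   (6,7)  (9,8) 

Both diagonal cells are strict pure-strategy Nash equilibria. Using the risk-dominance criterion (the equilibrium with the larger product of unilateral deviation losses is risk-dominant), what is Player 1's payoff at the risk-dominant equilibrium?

At (Top, I): Player 1 loses 8 − 6 = 2 by deviating; Player 2 loses 5 − 3 = 2. Product = 2·2 = 4.
At (Middle, II): Player 1 loses 9 − 3 = 6 by deviating; Player 2 loses 8 − 7 = 1. Product = 6·1 = 6.
6 > 4, so (Middle, II) is risk-dominant. Player 1's payoff there is 9.

9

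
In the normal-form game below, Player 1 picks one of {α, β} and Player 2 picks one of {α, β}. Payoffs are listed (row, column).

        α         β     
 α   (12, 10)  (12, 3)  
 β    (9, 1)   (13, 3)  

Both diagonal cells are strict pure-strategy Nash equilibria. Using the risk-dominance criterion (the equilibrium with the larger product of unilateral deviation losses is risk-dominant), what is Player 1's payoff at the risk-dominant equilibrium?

At both α: Player 1 loses 12 − 9 = 3 by deviating; Player 2 loses 10 − 3 = 7. Product = 3·7 = 21.
At both β: Player 1 loses 13 − 12 = 1 by deviating; Player 2 loses 3 − 1 = 2. Product = 1·2 = 2.
21 > 2, so both α is risk-dominant. Player 1's payoff there is 12.

12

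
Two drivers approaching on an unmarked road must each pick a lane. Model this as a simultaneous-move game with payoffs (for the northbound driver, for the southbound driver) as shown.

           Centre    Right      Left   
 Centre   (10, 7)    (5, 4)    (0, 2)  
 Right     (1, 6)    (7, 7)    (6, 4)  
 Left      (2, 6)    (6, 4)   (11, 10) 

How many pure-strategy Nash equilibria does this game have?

3

Both Centre: the northbound driver gets 10 (best alternative 2); the southbound driver gets 7 (best alternative 4). Neither deviates — NE.
Both Right: the northbound driver gets 7 (best alternative 6); the southbound driver gets 7 (best alternative 6). Neither deviates — NE.
Both Left: the northbound driver gets 11 (best alternative 6); the southbound driver gets 10 (best alternative 6). Neither deviates — NE.
(Left, Right) is not a NE: the northbound driver would switch to Right (7 > 6).
No other cell survives both best-response checks, so there are 3 pure NE.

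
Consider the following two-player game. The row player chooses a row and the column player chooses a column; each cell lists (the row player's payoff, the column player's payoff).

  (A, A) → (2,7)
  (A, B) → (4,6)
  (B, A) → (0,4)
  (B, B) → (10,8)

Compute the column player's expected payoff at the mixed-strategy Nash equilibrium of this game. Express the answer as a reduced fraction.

32/5

The row player mixes with probability p on A, chosen so the column player is indifferent: 7p + 4(1−p) = 6p + 8(1−p) gives p = 4/5.
The column player's expected payoff is 7·4/5 + 4·1/5 = 32/5.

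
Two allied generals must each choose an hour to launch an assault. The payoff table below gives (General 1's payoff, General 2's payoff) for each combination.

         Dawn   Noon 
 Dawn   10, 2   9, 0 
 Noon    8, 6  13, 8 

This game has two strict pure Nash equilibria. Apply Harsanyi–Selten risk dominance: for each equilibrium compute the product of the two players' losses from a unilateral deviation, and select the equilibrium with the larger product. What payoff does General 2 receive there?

8

At both Dawn: General 1 loses 10 − 8 = 2 by deviating; General 2 loses 2 − 0 = 2. Product = 2·2 = 4.
At both Noon: General 1 loses 13 − 9 = 4 by deviating; General 2 loses 8 − 6 = 2. Product = 4·2 = 8.
8 > 4, so both Noon is risk-dominant. General 2's payoff there is 8.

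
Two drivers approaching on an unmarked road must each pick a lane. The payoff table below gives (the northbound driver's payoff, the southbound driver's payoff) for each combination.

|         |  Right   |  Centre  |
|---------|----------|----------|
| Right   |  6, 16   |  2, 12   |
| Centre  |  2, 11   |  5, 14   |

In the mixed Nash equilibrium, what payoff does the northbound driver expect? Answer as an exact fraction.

The southbound driver mixes with probability q on Right, chosen so the northbound driver is indifferent: 6q + 2(1−q) = 2q + 5(1−q) gives q = 3/7.
The northbound driver's expected payoff (from either row, since indifferent) is 6·3/7 + 2·4/7 = 26/7.

26/7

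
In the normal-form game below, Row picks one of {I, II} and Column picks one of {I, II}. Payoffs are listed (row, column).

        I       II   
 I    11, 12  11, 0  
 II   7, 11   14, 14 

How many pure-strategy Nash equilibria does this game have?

2

Both I: Row gets 11 (best alternative 7); Column gets 12 (best alternative 0). Neither deviates — NE.
Both II: Row gets 14 (best alternative 11); Column gets 14 (best alternative 11). Neither deviates — NE.
(II, I) is not a NE: Row would switch to I (11 > 7).
No other cell survives both best-response checks, so there are 2 pure NE.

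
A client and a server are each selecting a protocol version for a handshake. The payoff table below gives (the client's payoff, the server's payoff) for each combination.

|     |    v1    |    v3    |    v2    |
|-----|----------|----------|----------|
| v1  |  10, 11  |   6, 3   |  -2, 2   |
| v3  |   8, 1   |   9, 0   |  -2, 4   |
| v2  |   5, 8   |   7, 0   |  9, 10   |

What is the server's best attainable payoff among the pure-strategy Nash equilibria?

Both v1 is a pure NE (the client: 10 ≥ 8; the server: 11 ≥ 3). The server gets 11.
Both v2 is a pure NE (the client: 9 ≥ -2; the server: 10 ≥ 8). The server gets 10.
Every other cell has a profitable deviation for at least one player. Highest of {11, 10} is 11.

11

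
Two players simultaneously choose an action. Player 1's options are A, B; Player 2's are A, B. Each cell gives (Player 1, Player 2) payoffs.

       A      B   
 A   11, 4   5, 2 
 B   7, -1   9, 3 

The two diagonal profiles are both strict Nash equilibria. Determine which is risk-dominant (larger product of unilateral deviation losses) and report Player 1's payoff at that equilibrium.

9

At both A: Player 1 loses 11 − 7 = 4 by deviating; Player 2 loses 4 − 2 = 2. Product = 4·2 = 8.
At both B: Player 1 loses 9 − 5 = 4 by deviating; Player 2 loses 3 − (-1) = 4. Product = 4·4 = 16.
16 > 8, so both B is risk-dominant. Player 1's payoff there is 9.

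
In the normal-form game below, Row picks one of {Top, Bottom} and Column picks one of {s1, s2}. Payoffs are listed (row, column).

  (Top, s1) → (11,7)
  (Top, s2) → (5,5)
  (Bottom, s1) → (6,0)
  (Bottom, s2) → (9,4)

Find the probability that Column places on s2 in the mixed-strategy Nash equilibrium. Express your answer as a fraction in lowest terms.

5/9

Column's mix q on s1 must make Row indifferent between Top and Bottom.
Row's payoff from Top: 11q + 5(1−q). From Bottom: 6q + 9(1−q).
Set equal: 5q = 4(1−q) → q = 4/9.
Probability on s2 is 1 − 4/9 = 5/9.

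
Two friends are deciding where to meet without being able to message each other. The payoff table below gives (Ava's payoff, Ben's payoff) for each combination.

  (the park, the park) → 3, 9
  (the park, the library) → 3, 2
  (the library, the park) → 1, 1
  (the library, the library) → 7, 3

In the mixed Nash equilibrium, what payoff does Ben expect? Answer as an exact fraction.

25/9

Ava mixes with probability p on the park, chosen so Ben is indifferent: 9p + 1(1−p) = 2p + 3(1−p) gives p = 2/9.
Ben's expected payoff is 9·2/9 + 1·7/9 = 25/9.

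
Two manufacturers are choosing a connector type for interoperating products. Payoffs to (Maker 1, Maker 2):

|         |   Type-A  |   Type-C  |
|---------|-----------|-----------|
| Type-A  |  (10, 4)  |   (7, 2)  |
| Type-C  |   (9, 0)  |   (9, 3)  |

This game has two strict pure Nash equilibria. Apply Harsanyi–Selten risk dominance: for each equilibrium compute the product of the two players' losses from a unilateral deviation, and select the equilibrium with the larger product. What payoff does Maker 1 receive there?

9

At both Type-A: Maker 1 loses 10 − 9 = 1 by deviating; Maker 2 loses 4 − 2 = 2. Product = 1·2 = 2.
At both Type-C: Maker 1 loses 9 − 7 = 2 by deviating; Maker 2 loses 3 − 0 = 3. Product = 2·3 = 6.
6 > 2, so both Type-C is risk-dominant. Maker 1's payoff there is 9.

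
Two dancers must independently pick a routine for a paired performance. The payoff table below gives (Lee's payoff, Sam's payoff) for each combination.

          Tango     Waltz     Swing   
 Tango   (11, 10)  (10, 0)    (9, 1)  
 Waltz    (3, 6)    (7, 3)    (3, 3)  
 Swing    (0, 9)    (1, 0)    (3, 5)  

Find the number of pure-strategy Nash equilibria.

1

Both Tango: Lee gets 11 (best alternative 3); Sam gets 10 (best alternative 1). Neither deviates — NE.
Both Swing is not a NE: Lee would switch to Tango (9 > 3).
No other cell survives both best-response checks, so there is 1 pure NE.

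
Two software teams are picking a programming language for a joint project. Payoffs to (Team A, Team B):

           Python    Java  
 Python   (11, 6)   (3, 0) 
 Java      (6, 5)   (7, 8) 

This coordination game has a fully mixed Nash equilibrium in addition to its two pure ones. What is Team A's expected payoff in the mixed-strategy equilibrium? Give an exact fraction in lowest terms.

Team B mixes with probability q on Python, chosen so Team A is indifferent: 11q + 3(1−q) = 6q + 7(1−q) gives q = 4/9.
Team A's expected payoff (from either row, since indifferent) is 11·4/9 + 3·5/9 = 59/9.

59/9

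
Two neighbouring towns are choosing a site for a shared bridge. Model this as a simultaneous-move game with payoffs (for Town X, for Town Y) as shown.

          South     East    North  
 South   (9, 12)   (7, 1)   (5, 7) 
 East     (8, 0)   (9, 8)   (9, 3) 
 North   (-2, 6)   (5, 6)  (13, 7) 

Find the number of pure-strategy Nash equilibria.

Both South: Town X gets 9 (best alternative 8); Town Y gets 12 (best alternative 7). Neither deviates — NE.
Both East: Town X gets 9 (best alternative 7); Town Y gets 8 (best alternative 3). Neither deviates — NE.
Both North: Town X gets 13 (best alternative 9); Town Y gets 7 (best alternative 6). Neither deviates — NE.
(East, South) is not a NE: Town X would switch to South (9 > 8).
No other cell survives both best-response checks, so there are 3 pure NE.

3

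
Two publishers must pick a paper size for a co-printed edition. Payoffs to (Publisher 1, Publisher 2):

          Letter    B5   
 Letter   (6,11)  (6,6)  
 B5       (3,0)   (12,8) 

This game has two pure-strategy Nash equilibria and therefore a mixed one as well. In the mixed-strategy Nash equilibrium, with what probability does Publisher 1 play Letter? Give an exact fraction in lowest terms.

Publisher 1's mix p on Letter must make Publisher 2 indifferent between Letter and B5.
Publisher 2's payoff from Letter: 11p + 0(1−p). From B5: 6p + 8(1−p).
Set equal: 5p = 8(1−p) → p = 8/13.

8/13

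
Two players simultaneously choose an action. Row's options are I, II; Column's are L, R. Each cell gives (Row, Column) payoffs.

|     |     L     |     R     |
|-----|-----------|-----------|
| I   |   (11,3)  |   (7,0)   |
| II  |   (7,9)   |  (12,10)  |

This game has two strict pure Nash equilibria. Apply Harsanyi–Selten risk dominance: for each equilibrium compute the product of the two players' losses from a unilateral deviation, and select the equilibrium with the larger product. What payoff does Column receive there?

At (I, L): Row loses 11 − 7 = 4 by deviating; Column loses 3 − 0 = 3. Product = 4·3 = 12.
At (II, R): Row loses 12 − 7 = 5 by deviating; Column loses 10 − 9 = 1. Product = 5·1 = 5.
12 > 5, so (I, L) is risk-dominant. Column's payoff there is 3.

3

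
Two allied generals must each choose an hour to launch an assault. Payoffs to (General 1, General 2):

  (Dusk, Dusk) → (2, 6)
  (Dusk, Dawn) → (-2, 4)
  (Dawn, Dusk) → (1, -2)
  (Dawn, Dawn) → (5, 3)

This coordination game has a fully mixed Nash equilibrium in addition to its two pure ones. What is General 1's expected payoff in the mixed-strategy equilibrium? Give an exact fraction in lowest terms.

3/2

General 2 mixes with probability q on Dusk, chosen so General 1 is indifferent: 2q + (-2)(1−q) = 1q + 5(1−q) gives q = 7/8.
General 1's expected payoff (from either row, since indifferent) is 2·7/8 + (-2)·1/8 = 3/2.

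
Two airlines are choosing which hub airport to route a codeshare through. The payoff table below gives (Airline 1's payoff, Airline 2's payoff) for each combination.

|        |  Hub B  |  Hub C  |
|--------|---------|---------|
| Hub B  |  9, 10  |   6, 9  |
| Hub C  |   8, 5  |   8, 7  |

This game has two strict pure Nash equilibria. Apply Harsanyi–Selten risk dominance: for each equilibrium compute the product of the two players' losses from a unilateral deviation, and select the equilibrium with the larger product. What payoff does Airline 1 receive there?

At both Hub B: Airline 1 loses 9 − 8 = 1 by deviating; Airline 2 loses 10 − 9 = 1. Product = 1·1 = 1.
At both Hub C: Airline 1 loses 8 − 6 = 2 by deviating; Airline 2 loses 7 − 5 = 2. Product = 2·2 = 4.
4 > 1, so both Hub C is risk-dominant. Airline 1's payoff there is 8.

8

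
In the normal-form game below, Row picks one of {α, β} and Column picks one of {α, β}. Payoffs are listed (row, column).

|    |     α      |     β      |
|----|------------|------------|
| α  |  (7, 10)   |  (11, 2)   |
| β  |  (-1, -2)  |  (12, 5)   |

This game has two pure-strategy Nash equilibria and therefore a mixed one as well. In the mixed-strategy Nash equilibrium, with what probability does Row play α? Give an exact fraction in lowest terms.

Row's mix p on α must make Column indifferent between α and β.
Column's payoff from α: 10p + (-2)(1−p). From β: 2p + 5(1−p).
Set equal: 8p = 7(1−p) → p = 7/15.

7/15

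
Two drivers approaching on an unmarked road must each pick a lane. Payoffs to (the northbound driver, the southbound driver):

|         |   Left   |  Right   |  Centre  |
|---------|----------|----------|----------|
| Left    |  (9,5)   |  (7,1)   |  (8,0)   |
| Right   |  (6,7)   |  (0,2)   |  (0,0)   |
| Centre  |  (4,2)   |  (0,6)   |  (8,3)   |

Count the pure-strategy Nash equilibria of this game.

Both Left: the northbound driver gets 9 (best alternative 6); the southbound driver gets 5 (best alternative 1). Neither deviates — NE.
Both Centre is not a NE: the southbound driver would switch to Right (6 > 3).
No other cell survives both best-response checks, so there is 1 pure NE.

1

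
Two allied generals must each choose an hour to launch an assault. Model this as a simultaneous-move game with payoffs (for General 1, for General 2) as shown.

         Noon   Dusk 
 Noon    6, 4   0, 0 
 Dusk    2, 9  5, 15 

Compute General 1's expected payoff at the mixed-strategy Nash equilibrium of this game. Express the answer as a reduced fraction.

General 2 mixes with probability q on Noon, chosen so General 1 is indifferent: 6q + 0(1−q) = 2q + 5(1−q) gives q = 5/9.
General 1's expected payoff (from either row, since indifferent) is 6·5/9 + 0·4/9 = 10/3.

10/3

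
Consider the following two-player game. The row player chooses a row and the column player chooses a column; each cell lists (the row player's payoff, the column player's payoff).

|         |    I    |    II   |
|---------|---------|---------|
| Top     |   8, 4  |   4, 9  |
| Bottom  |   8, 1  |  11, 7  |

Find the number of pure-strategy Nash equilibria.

(Bottom, II): the row player gets 11 (best alternative 4); the column player gets 7 (best alternative 1). Neither deviates — NE.
(Top, I) is not a NE: the column player would switch to II (9 > 4).
No other cell survives both best-response checks, so there is 1 pure NE.

1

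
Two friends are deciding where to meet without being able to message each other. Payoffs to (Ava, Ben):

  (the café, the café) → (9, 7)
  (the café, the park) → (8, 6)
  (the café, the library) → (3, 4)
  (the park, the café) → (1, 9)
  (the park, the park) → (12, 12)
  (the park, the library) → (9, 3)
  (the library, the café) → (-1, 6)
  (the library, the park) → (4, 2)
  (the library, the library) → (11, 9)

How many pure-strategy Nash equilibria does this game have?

3

Both the café: Ava gets 9 (best alternative 1); Ben gets 7 (best alternative 6). Neither deviates — NE.
Both the park: Ava gets 12 (best alternative 8); Ben gets 12 (best alternative 9). Neither deviates — NE.
Both the library: Ava gets 11 (best alternative 9); Ben gets 9 (best alternative 6). Neither deviates — NE.
(the library, the park) is not a NE: Ava would switch to the park (12 > 4).
No other cell survives both best-response checks, so there are 3 pure NE.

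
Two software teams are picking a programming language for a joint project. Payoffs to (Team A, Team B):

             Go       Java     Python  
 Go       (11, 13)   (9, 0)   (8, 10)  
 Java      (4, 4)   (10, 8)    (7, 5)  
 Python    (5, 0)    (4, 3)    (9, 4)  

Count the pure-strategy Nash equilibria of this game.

3

Both Go: Team A gets 11 (best alternative 5); Team B gets 13 (best alternative 10). Neither deviates — NE.
Both Java: Team A gets 10 (best alternative 9); Team B gets 8 (best alternative 5). Neither deviates — NE.
Both Python: Team A gets 9 (best alternative 8); Team B gets 4 (best alternative 3). Neither deviates — NE.
(Java, Python) is not a NE: Team A would switch to Python (9 > 7).
No other cell survives both best-response checks, so there are 3 pure NE.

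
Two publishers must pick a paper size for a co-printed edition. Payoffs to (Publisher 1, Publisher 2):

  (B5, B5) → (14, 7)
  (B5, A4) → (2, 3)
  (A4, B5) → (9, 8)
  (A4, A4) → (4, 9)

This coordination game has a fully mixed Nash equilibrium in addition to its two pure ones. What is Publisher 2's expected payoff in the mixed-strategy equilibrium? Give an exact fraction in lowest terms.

39/5

Publisher 1 mixes with probability p on B5, chosen so Publisher 2 is indifferent: 7p + 8(1−p) = 3p + 9(1−p) gives p = 1/5.
Publisher 2's expected payoff is 7·1/5 + 8·4/5 = 39/5.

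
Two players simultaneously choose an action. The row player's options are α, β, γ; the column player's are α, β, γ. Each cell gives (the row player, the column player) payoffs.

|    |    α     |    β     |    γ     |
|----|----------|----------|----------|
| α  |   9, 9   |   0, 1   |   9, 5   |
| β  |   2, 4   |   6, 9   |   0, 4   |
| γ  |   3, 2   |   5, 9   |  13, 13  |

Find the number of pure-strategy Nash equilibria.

3

Both α: the row player gets 9 (best alternative 3); the column player gets 9 (best alternative 5). Neither deviates — NE.
Both β: the row player gets 6 (best alternative 5); the column player gets 9 (best alternative 4). Neither deviates — NE.
Both γ: the row player gets 13 (best alternative 9); the column player gets 13 (best alternative 9). Neither deviates — NE.
(β, γ) is not a NE: the row player would switch to γ (13 > 0).
No other cell survives both best-response checks, so there are 3 pure NE.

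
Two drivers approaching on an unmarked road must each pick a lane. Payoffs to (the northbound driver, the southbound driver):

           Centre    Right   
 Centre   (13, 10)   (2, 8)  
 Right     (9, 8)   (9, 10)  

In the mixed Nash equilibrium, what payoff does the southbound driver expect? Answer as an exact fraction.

The northbound driver mixes with probability p on Centre, chosen so the southbound driver is indifferent: 10p + 8(1−p) = 8p + 10(1−p) gives p = 1/2.
The southbound driver's expected payoff is 10·1/2 + 8·1/2 = 9.

9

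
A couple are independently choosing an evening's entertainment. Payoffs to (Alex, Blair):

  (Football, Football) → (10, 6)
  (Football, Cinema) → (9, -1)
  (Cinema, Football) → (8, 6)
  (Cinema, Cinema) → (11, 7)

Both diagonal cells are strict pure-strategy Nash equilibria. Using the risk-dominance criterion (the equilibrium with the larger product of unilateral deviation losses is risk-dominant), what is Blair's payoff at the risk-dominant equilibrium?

At both Football: Alex loses 10 − 8 = 2 by deviating; Blair loses 6 − (-1) = 7. Product = 2·7 = 14.
At both Cinema: Alex loses 11 − 9 = 2 by deviating; Blair loses 7 − 6 = 1. Product = 2·1 = 2.
14 > 2, so both Football is risk-dominant. Blair's payoff there is 6.

6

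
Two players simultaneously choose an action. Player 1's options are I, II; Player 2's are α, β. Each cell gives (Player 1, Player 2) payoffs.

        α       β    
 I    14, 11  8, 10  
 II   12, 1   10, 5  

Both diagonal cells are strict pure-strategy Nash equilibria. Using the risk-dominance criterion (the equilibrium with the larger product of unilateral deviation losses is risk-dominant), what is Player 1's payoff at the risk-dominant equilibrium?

At (I, α): Player 1 loses 14 − 12 = 2 by deviating; Player 2 loses 11 − 10 = 1. Product = 2·1 = 2.
At (II, β): Player 1 loses 10 − 8 = 2 by deviating; Player 2 loses 5 − 1 = 4. Product = 2·4 = 8.
8 > 2, so (II, β) is risk-dominant. Player 1's payoff there is 10.

10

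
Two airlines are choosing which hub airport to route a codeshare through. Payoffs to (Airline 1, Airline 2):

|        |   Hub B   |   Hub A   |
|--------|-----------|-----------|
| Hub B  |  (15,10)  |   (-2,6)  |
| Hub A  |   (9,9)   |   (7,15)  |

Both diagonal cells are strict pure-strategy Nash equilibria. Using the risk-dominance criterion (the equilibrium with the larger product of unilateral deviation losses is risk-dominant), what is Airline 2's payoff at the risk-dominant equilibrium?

At both Hub B: Airline 1 loses 15 − 9 = 6 by deviating; Airline 2 loses 10 − 6 = 4. Product = 6·4 = 24.
At both Hub A: Airline 1 loses 7 − (-2) = 9 by deviating; Airline 2 loses 15 − 9 = 6. Product = 9·6 = 54.
54 > 24, so both Hub A is risk-dominant. Airline 2's payoff there is 15.

15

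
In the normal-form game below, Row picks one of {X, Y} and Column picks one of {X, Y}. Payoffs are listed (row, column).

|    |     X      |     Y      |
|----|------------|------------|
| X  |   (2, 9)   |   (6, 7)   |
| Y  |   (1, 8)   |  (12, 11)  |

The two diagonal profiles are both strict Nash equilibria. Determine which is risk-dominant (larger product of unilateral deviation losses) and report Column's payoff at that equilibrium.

11

At both X: Row loses 2 − 1 = 1 by deviating; Column loses 9 − 7 = 2. Product = 1·2 = 2.
At both Y: Row loses 12 − 6 = 6 by deviating; Column loses 11 − 8 = 3. Product = 6·3 = 18.
18 > 2, so both Y is risk-dominant. Column's payoff there is 11.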